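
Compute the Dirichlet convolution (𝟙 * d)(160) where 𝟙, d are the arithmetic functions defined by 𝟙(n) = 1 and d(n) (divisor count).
(𝟙 * d)(160) = 63

Divisors of 160: [1, 2, 4, 5, 8, 10, 16, 20, 32, 40, 80, 160]. For each d | 160:
  d = 1: 𝟙(1) · d(160/1) = 1 · 12 = 12
  d = 2: 𝟙(2) · d(160/2) = 1 · 10 = 10
  d = 4: 𝟙(4) · d(160/4) = 1 · 8 = 8
  d = 5: 𝟙(5) · d(160/5) = 1 · 6 = 6
  d = 8: 𝟙(8) · d(160/8) = 1 · 6 = 6
  d = 10: 𝟙(10) · d(160/10) = 1 · 5 = 5
  d = 16: 𝟙(16) · d(160/16) = 1 · 4 = 4
  d = 20: 𝟙(20) · d(160/20) = 1 · 4 = 4
  d = 32: 𝟙(32) · d(160/32) = 1 · 2 = 2
  d = 40: 𝟙(40) · d(160/40) = 1 · 3 = 3
  d = 80: 𝟙(80) · d(160/80) = 1 · 2 = 2
  d = 160: 𝟙(160) · d(160/160) = 1 · 1 = 1
Summing: (𝟙 * d)(160) = 12 + 10 + 8 + 6 + 6 + 5 + 4 + 4 + 2 + 3 + 2 + 1 = 63.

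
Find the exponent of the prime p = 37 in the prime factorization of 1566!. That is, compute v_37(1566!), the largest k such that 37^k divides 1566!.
v_37(1566!) = 43

Legendre's formula: v_p(n!) = Σ_{k ≥ 1} ⌊n / p^k⌋. For p = 37, n = 1566, the terms are:
  ⌊1566/37^1⌋ = ⌊1566/37⌋ = 42
  ⌊1566/37^2⌋ = ⌊1566/1369⌋ = 1
(the next term ⌊1566/37^3⌋ = 0, terminating the sum). Summing: v_37(1566!) = 42 + 1 = 43.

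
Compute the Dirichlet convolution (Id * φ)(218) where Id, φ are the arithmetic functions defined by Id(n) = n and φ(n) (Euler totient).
(Id * φ)(218) = 651

Divisors of 218: [1, 2, 109, 218]. For each d | 218:
  d = 1: Id(1) · φ(218/1) = 1 · 108 = 108
  d = 2: Id(2) · φ(218/2) = 2 · 108 = 216
  d = 109: Id(109) · φ(218/109) = 109 · 1 = 109
  d = 218: Id(218) · φ(218/218) = 218 · 1 = 218
Summing: (Id * φ)(218) = 108 + 216 + 109 + 218 = 651.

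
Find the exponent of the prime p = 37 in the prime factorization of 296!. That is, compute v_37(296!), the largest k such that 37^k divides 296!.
v_37(296!) = 8

Legendre's formula: v_p(n!) = Σ_{k ≥ 1} ⌊n / p^k⌋. For p = 37, n = 296, the terms are:
  ⌊296/37^1⌋ = ⌊296/37⌋ = 8
(the next term ⌊296/37^2⌋ = 0, terminating the sum). Summing: v_37(296!) = 8 = 8.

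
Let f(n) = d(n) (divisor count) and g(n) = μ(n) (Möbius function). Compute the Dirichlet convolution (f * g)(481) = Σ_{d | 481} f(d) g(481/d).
(d * μ)(481) = 1

Divisors of 481: [1, 13, 37, 481]. For each d | 481:
  d = 1: d(1) · μ(481/1) = 1 · 1 = 1
  d = 13: d(13) · μ(481/13) = 2 · -1 = -2
  d = 37: d(37) · μ(481/37) = 2 · -1 = -2
  d = 481: d(481) · μ(481/481) = 4 · 1 = 4
Summing: (d * μ)(481) = 1 + -2 + -2 + 4 = 1.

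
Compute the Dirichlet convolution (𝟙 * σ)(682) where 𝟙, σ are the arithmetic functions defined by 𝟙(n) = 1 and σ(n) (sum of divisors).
(𝟙 * σ)(682) = 1716

Divisors of 682: [1, 2, 11, 22, 31, 62, 341, 682]. For each d | 682:
  d = 1: 𝟙(1) · σ(682/1) = 1 · 1152 = 1152
  d = 2: 𝟙(2) · σ(682/2) = 1 · 384 = 384
  d = 11: 𝟙(11) · σ(682/11) = 1 · 96 = 96
  d = 22: 𝟙(22) · σ(682/22) = 1 · 32 = 32
  d = 31: 𝟙(31) · σ(682/31) = 1 · 36 = 36
  d = 62: 𝟙(62) · σ(682/62) = 1 · 12 = 12
  d = 341: 𝟙(341) · σ(682/341) = 1 · 3 = 3
  d = 682: 𝟙(682) · σ(682/682) = 1 · 1 = 1
Summing: (𝟙 * σ)(682) = 1152 + 384 + 96 + 32 + 36 + 12 + 3 + 1 = 1716.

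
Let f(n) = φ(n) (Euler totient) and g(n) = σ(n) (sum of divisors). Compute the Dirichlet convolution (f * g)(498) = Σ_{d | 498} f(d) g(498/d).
(φ * σ)(498) = 3984

Divisors of 498: [1, 2, 3, 6, 83, 166, 249, 498]. For each d | 498:
  d = 1: φ(1) · σ(498/1) = 1 · 1008 = 1008
  d = 2: φ(2) · σ(498/2) = 1 · 336 = 336
  d = 3: φ(3) · σ(498/3) = 2 · 252 = 504
  d = 6: φ(6) · σ(498/6) = 2 · 84 = 168
  d = 83: φ(83) · σ(498/83) = 82 · 12 = 984
  d = 166: φ(166) · σ(498/166) = 82 · 4 = 328
  d = 249: φ(249) · σ(498/249) = 164 · 3 = 492
  d = 498: φ(498) · σ(498/498) = 164 · 1 = 164
Summing: (φ * σ)(498) = 1008 + 336 + 504 + 168 + 984 + 328 + 492 + 164 = 3984.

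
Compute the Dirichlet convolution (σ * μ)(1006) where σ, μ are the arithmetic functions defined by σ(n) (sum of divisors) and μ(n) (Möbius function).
(σ * μ)(1006) = 1006

Divisors of 1006: [1, 2, 503, 1006]. For each d | 1006:
  d = 1: σ(1) · μ(1006/1) = 1 · 1 = 1
  d = 2: σ(2) · μ(1006/2) = 3 · -1 = -3
  d = 503: σ(503) · μ(1006/503) = 504 · -1 = -504
  d = 1006: σ(1006) · μ(1006/1006) = 1512 · 1 = 1512
Summing: (σ * μ)(1006) = 1 + -3 + -504 + 1512 = 1006.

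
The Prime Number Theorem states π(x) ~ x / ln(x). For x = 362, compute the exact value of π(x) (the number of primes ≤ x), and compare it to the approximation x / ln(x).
π(362) = 72;  x/ln(x) ≈ 61.44;  relative error ≈ 14.66%.

Directly count primes up to 362: π(362) = 72. The PNT approximation gives 362/ln(362) ≈ 362/5.89164 ≈ 61.44. Relative error (π(x) − x/ln(x)) / π(x) ≈ 14.66%; the approximation is known to undercount slightly (Li(x) is a better estimate).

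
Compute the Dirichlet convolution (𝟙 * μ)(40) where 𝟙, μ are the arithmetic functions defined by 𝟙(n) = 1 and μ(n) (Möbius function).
(𝟙 * μ)(40) = 0

Divisors of 40: [1, 2, 4, 5, 8, 10, 20, 40]. For each d | 40:
  d = 1: 𝟙(1) · μ(40/1) = 1 · 0 = 0
  d = 2: 𝟙(2) · μ(40/2) = 1 · 0 = 0
  d = 4: 𝟙(4) · μ(40/4) = 1 · 1 = 1
  d = 5: 𝟙(5) · μ(40/5) = 1 · 0 = 0
  d = 8: 𝟙(8) · μ(40/8) = 1 · -1 = -1
  d = 10: 𝟙(10) · μ(40/10) = 1 · 0 = 0
  d = 20: 𝟙(20) · μ(40/20) = 1 · -1 = -1
  d = 40: 𝟙(40) · μ(40/40) = 1 · 1 = 1
Summing: (𝟙 * μ)(40) = 0 + 0 + 1 + 0 + -1 + 0 + -1 + 1 = 0.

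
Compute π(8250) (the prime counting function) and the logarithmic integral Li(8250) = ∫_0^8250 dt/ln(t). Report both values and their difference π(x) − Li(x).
π(8250) = 1035;  Li(8250) ≈ 1054.19;  π(x) − Li(x) ≈ -19.19.

Direct count of primes ≤ 8250 gives π(8250) = 1035. Numerical evaluation of the logarithmic integral gives Li(8250) ≈ 1054.19. The difference π(x) − Li(x) ≈ -19.19 is typically negative for small/moderate x (Li(x) overestimates), though Littlewood's theorem shows this sign changes infinitely often.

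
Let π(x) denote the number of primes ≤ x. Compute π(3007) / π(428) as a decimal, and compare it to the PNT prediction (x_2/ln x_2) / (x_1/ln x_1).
π(3007)/π(428) = 431/82 ≈ 5.2561;  PNT prediction ≈ 5.3154.

π(428) = 82 and π(3007) = 431, so π(3007)/π(428) ≈ 5.2561. The PNT-predicted ratio is (3007/ln(3007)) / (428/ln(428)) ≈ 5.3154. The two agree to within a few percent, as expected.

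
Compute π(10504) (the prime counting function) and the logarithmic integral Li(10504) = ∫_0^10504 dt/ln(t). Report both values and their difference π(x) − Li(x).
π(10504) = 1285;  Li(10504) ≈ 1300.71;  π(x) − Li(x) ≈ -15.71.

Direct count of primes ≤ 10504 gives π(10504) = 1285. Numerical evaluation of the logarithmic integral gives Li(10504) ≈ 1300.71. The difference π(x) − Li(x) ≈ -15.71 is typically negative for small/moderate x (Li(x) overestimates), though Littlewood's theorem shows this sign changes infinitely often.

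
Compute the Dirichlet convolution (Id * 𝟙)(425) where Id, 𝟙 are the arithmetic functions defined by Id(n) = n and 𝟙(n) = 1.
(Id * 𝟙)(425) = 558

Divisors of 425: [1, 5, 17, 25, 85, 425]. For each d | 425:
  d = 1: Id(1) · 𝟙(425/1) = 1 · 1 = 1
  d = 5: Id(5) · 𝟙(425/5) = 5 · 1 = 5
  d = 17: Id(17) · 𝟙(425/17) = 17 · 1 = 17
  d = 25: Id(25) · 𝟙(425/25) = 25 · 1 = 25
  d = 85: Id(85) · 𝟙(425/85) = 85 · 1 = 85
  d = 425: Id(425) · 𝟙(425/425) = 425 · 1 = 425
Summing: (Id * 𝟙)(425) = 1 + 5 + 17 + 25 + 85 + 425 = 558.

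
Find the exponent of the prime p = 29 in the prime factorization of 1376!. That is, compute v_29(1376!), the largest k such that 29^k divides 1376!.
v_29(1376!) = 48

Legendre's formula: v_p(n!) = Σ_{k ≥ 1} ⌊n / p^k⌋. For p = 29, n = 1376, the terms are:
  ⌊1376/29^1⌋ = ⌊1376/29⌋ = 47
  ⌊1376/29^2⌋ = ⌊1376/841⌋ = 1
(the next term ⌊1376/29^3⌋ = 0, terminating the sum). Summing: v_29(1376!) = 47 + 1 = 48.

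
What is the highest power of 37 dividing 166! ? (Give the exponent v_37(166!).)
v_37(166!) = 4

Legendre's formula: v_p(n!) = Σ_{k ≥ 1} ⌊n / p^k⌋. For p = 37, n = 166, the terms are:
  ⌊166/37^1⌋ = ⌊166/37⌋ = 4
(the next term ⌊166/37^2⌋ = 0, terminating the sum). Summing: v_37(166!) = 4 = 4.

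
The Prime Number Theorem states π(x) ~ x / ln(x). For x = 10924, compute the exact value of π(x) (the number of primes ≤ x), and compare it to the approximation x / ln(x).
π(10924) = 1327;  x/ln(x) ≈ 1174.79;  relative error ≈ 11.47%.

Directly count primes up to 10924: π(10924) = 1327. The PNT approximation gives 10924/ln(10924) ≈ 10924/9.29872 ≈ 1174.79. Relative error (π(x) − x/ln(x)) / π(x) ≈ 11.47%; the approximation is known to undercount slightly (Li(x) is a better estimate).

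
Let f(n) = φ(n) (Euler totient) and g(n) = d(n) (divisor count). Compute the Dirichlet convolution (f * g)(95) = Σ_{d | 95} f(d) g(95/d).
(φ * d)(95) = 120

Divisors of 95: [1, 5, 19, 95]. For each d | 95:
  d = 1: φ(1) · d(95/1) = 1 · 4 = 4
  d = 5: φ(5) · d(95/5) = 4 · 2 = 8
  d = 19: φ(19) · d(95/19) = 18 · 2 = 36
  d = 95: φ(95) · d(95/95) = 72 · 1 = 72
Summing: (φ * d)(95) = 4 + 8 + 36 + 72 = 120.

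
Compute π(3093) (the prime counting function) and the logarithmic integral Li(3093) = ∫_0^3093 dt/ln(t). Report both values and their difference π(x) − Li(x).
π(3093) = 442;  Li(3093) ≈ 454.35;  π(x) − Li(x) ≈ -12.35.

Direct count of primes ≤ 3093 gives π(3093) = 442. Numerical evaluation of the logarithmic integral gives Li(3093) ≈ 454.35. The difference π(x) − Li(x) ≈ -12.35 is typically negative for small/moderate x (Li(x) overestimates), though Littlewood's theorem shows this sign changes infinitely often.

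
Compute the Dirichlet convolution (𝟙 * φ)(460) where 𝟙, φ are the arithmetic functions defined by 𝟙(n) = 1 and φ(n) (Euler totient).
(𝟙 * φ)(460) = 460

Divisors of 460: [1, 2, 4, 5, 10, 20, 23, 46, 92, 115, 230, 460]. For each d | 460:
  d = 1: 𝟙(1) · φ(460/1) = 1 · 176 = 176
  d = 2: 𝟙(2) · φ(460/2) = 1 · 88 = 88
  d = 4: 𝟙(4) · φ(460/4) = 1 · 88 = 88
  d = 5: 𝟙(5) · φ(460/5) = 1 · 44 = 44
  d = 10: 𝟙(10) · φ(460/10) = 1 · 22 = 22
  d = 20: 𝟙(20) · φ(460/20) = 1 · 22 = 22
  d = 23: 𝟙(23) · φ(460/23) = 1 · 8 = 8
  d = 46: 𝟙(46) · φ(460/46) = 1 · 4 = 4
  d = 92: 𝟙(92) · φ(460/92) = 1 · 4 = 4
  d = 115: 𝟙(115) · φ(460/115) = 1 · 2 = 2
  d = 230: 𝟙(230) · φ(460/230) = 1 · 1 = 1
  d = 460: 𝟙(460) · φ(460/460) = 1 · 1 = 1
Summing: (𝟙 * φ)(460) = 176 + 88 + 88 + 44 + 22 + 22 + 8 + 4 + 4 + 2 + 1 + 1 = 460.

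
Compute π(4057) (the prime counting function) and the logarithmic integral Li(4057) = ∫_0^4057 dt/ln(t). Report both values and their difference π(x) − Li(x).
π(4057) = 560;  Li(4057) ≈ 572.23;  π(x) − Li(x) ≈ -12.23.

Direct count of primes ≤ 4057 gives π(4057) = 560. Numerical evaluation of the logarithmic integral gives Li(4057) ≈ 572.23. The difference π(x) − Li(x) ≈ -12.23 is typically negative for small/moderate x (Li(x) overestimates), though Littlewood's theorem shows this sign changes infinitely often.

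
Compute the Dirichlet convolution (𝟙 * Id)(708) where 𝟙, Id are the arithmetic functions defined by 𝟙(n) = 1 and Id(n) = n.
(𝟙 * Id)(708) = 1680

Divisors of 708: [1, 2, 3, 4, 6, 12, 59, 118, 177, 236, 354, 708]. For each d | 708:
  d = 1: 𝟙(1) · Id(708/1) = 1 · 708 = 708
  d = 2: 𝟙(2) · Id(708/2) = 1 · 354 = 354
  d = 3: 𝟙(3) · Id(708/3) = 1 · 236 = 236
  d = 4: 𝟙(4) · Id(708/4) = 1 · 177 = 177
  d = 6: 𝟙(6) · Id(708/6) = 1 · 118 = 118
  d = 12: 𝟙(12) · Id(708/12) = 1 · 59 = 59
  d = 59: 𝟙(59) · Id(708/59) = 1 · 12 = 12
  d = 118: 𝟙(118) · Id(708/118) = 1 · 6 = 6
  d = 177: 𝟙(177) · Id(708/177) = 1 · 4 = 4
  d = 236: 𝟙(236) · Id(708/236) = 1 · 3 = 3
  d = 354: 𝟙(354) · Id(708/354) = 1 · 2 = 2
  d = 708: 𝟙(708) · Id(708/708) = 1 · 1 = 1
Summing: (𝟙 * Id)(708) = 708 + 354 + 236 + 177 + 118 + 59 + 12 + 6 + 4 + 3 + 2 + 1 = 1680.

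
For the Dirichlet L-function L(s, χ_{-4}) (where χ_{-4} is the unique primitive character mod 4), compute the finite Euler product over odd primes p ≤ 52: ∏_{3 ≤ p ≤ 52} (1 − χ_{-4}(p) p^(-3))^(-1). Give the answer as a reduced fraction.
∏ = 5542372783760447569145696690995330585/5720007308274565543266215981884637184

The odd primes p ≤ 52 are [3, 5, 7, 11, 13, 17, 19, 23, 29, 31, 37, 41, 43, 47]. For each, χ(p) = 1 if p ≡ 1 mod 4, χ(p) = −1 if p ≡ 3 mod 4. Taking (1 − χ(p)/p^3)^(-1) = p^3/(p^3 − χ(p)): (1 − (-1)/3^3)^(-1) · (1 − (1)/5^3)^(-1) · (1 − (-1)/7^3)^(-1) · (1 − (-1)/11^3)^(-1) · (1 − (1)/13^3)^(-1) · (1 − (1)/17^3)^(-1) · (1 − (-1)/19^3)^(-1) · (1 − (-1)/23^3)^(-1) · (1 − (1)/29^3)^(-1) · (1 − (-1)/31^3)^(-1) · (1 − (1)/37^3)^(-1) · (1 − (1)/41^3)^(-1) · (1 − (-1)/43^3)^(-1) · (1 − (-1)/47^3)^(-1) = 5542372783760447569145696690995330585/5720007308274565543266215981884637184.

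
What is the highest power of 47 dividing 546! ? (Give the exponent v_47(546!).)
v_47(546!) = 11

Legendre's formula: v_p(n!) = Σ_{k ≥ 1} ⌊n / p^k⌋. For p = 47, n = 546, the terms are:
  ⌊546/47^1⌋ = ⌊546/47⌋ = 11
(the next term ⌊546/47^2⌋ = 0, terminating the sum). Summing: v_47(546!) = 11 = 11.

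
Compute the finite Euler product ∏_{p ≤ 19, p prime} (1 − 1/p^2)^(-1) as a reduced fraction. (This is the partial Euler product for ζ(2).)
∏ = 14933966047/9172942848

The primes p ≤ 19 are [2, 3, 5, 7, 11, 13, 17, 19]. For each prime, (1 − 1/p^2)^(-1) = p^2 / (p^2 − 1). The product is (1 − 1/2^2)^(-1), (1 − 1/3^2)^(-1), (1 − 1/5^2)^(-1), (1 − 1/7^2)^(-1), (1 − 1/11^2)^(-1), (1 − 1/13^2)^(-1), (1 − 1/17^2)^(-1), (1 − 1/19^2)^(-1) = ∏ p^2 / (p^2 − 1) = 14933966047/9172942848.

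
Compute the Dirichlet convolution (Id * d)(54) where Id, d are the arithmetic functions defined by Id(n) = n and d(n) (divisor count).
(Id * d)(54) = 232

Divisors of 54: [1, 2, 3, 6, 9, 18, 27, 54]. For each d | 54:
  d = 1: Id(1) · d(54/1) = 1 · 8 = 8
  d = 2: Id(2) · d(54/2) = 2 · 4 = 8
  d = 3: Id(3) · d(54/3) = 3 · 6 = 18
  d = 6: Id(6) · d(54/6) = 6 · 3 = 18
  d = 9: Id(9) · d(54/9) = 9 · 4 = 36
  d = 18: Id(18) · d(54/18) = 18 · 2 = 36
  d = 27: Id(27) · d(54/27) = 27 · 2 = 54
  d = 54: Id(54) · d(54/54) = 54 · 1 = 54
Summing: (Id * d)(54) = 8 + 8 + 18 + 18 + 36 + 36 + 54 + 54 = 232.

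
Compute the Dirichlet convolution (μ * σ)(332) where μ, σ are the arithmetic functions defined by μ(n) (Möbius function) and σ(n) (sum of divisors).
(μ * σ)(332) = 332

Divisors of 332: [1, 2, 4, 83, 166, 332]. For each d | 332:
  d = 1: μ(1) · σ(332/1) = 1 · 588 = 588
  d = 2: μ(2) · σ(332/2) = -1 · 252 = -252
  d = 4: μ(4) · σ(332/4) = 0 · 84 = 0
  d = 83: μ(83) · σ(332/83) = -1 · 7 = -7
  d = 166: μ(166) · σ(332/166) = 1 · 3 = 3
  d = 332: μ(332) · σ(332/332) = 0 · 1 = 0
Summing: (μ * σ)(332) = 588 + -252 + 0 + -7 + 3 + 0 = 332.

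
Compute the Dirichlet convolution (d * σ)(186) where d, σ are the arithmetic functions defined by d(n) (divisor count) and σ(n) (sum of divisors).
(d * σ)(186) = 1020

Divisors of 186: [1, 2, 3, 6, 31, 62, 93, 186]. For each d | 186:
  d = 1: d(1) · σ(186/1) = 1 · 384 = 384
  d = 2: d(2) · σ(186/2) = 2 · 128 = 256
  d = 3: d(3) · σ(186/3) = 2 · 96 = 192
  d = 6: d(6) · σ(186/6) = 4 · 32 = 128
  d = 31: d(31) · σ(186/31) = 2 · 12 = 24
  d = 62: d(62) · σ(186/62) = 4 · 4 = 16
  d = 93: d(93) · σ(186/93) = 4 · 3 = 12
  d = 186: d(186) · σ(186/186) = 8 · 1 = 8
Summing: (d * σ)(186) = 384 + 256 + 192 + 128 + 24 + 16 + 12 + 8 = 1020.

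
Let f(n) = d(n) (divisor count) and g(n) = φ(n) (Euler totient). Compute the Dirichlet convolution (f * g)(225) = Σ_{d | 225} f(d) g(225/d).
(d * φ)(225) = 403

Divisors of 225: [1, 3, 5, 9, 15, 25, 45, 75, 225]. For each d | 225:
  d = 1: d(1) · φ(225/1) = 1 · 120 = 120
  d = 3: d(3) · φ(225/3) = 2 · 40 = 80
  d = 5: d(5) · φ(225/5) = 2 · 24 = 48
  d = 9: d(9) · φ(225/9) = 3 · 20 = 60
  d = 15: d(15) · φ(225/15) = 4 · 8 = 32
  d = 25: d(25) · φ(225/25) = 3 · 6 = 18
  d = 45: d(45) · φ(225/45) = 6 · 4 = 24
  d = 75: d(75) · φ(225/75) = 6 · 2 = 12
  d = 225: d(225) · φ(225/225) = 9 · 1 = 9
Summing: (d * φ)(225) = 120 + 80 + 48 + 60 + 32 + 18 + 24 + 12 + 9 = 403.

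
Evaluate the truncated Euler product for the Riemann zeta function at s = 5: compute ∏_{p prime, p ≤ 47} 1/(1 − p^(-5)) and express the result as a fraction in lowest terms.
∏ = 505807800965451248053830657783332590848273750176189703324931155978491/487794643941809531294334436783738741459341109492573787399981389578240

The primes p ≤ 47 are [2, 3, 5, 7, 11, 13, 17, 19, 23, 29, 31, 37, 41, 43, 47]. For each prime, (1 − 1/p^5)^(-1) = p^5 / (p^5 − 1). The product is (1 − 1/2^5)^(-1), (1 − 1/3^5)^(-1), (1 − 1/5^5)^(-1), (1 − 1/7^5)^(-1), (1 − 1/11^5)^(-1), (1 − 1/13^5)^(-1), (1 − 1/17^5)^(-1), (1 − 1/19^5)^(-1), (1 − 1/23^5)^(-1), (1 − 1/29^5)^(-1), (1 − 1/31^5)^(-1), (1 − 1/37^5)^(-1), (1 − 1/41^5)^(-1), (1 − 1/43^5)^(-1), (1 − 1/47^5)^(-1) = ∏ p^5 / (p^5 − 1) = 505807800965451248053830657783332590848273750176189703324931155978491/487794643941809531294334436783738741459341109492573787399981389578240.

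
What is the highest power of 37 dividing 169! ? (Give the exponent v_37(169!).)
v_37(169!) = 4

Legendre's formula: v_p(n!) = Σ_{k ≥ 1} ⌊n / p^k⌋. For p = 37, n = 169, the terms are:
  ⌊169/37^1⌋ = ⌊169/37⌋ = 4
(the next term ⌊169/37^2⌋ = 0, terminating the sum). Summing: v_37(169!) = 4 = 4.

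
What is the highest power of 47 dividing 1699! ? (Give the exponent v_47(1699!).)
v_47(1699!) = 36

Legendre's formula: v_p(n!) = Σ_{k ≥ 1} ⌊n / p^k⌋. For p = 47, n = 1699, the terms are:
  ⌊1699/47^1⌋ = ⌊1699/47⌋ = 36
(the next term ⌊1699/47^2⌋ = 0, terminating the sum). Summing: v_47(1699!) = 36 = 36.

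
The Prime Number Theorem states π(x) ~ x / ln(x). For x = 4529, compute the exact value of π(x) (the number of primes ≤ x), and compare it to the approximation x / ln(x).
π(4529) = 615;  x/ln(x) ≈ 538.00;  relative error ≈ 12.52%.

Directly count primes up to 4529: π(4529) = 615. The PNT approximation gives 4529/ln(4529) ≈ 4529/8.41826 ≈ 538.00. Relative error (π(x) − x/ln(x)) / π(x) ≈ 12.52%; the approximation is known to undercount slightly (Li(x) is a better estimate).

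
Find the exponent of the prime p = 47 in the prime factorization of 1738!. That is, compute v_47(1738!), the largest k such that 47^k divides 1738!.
v_47(1738!) = 36

Legendre's formula: v_p(n!) = Σ_{k ≥ 1} ⌊n / p^k⌋. For p = 47, n = 1738, the terms are:
  ⌊1738/47^1⌋ = ⌊1738/47⌋ = 36
(the next term ⌊1738/47^2⌋ = 0, terminating the sum). Summing: v_47(1738!) = 36 = 36.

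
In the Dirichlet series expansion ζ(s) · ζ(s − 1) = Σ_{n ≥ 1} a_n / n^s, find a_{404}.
σ(404) = 714

In the product (Σ m^0/m^s)(Σ k / k^s) = Σ (Σ_{d | n} d) / n^s, the coefficient of 1/n^s is σ(n) = Σ_{d | n} d. For n = 404, divisors are [1, 2, 4, 101, 202, 404]; summing: σ(404) = 714.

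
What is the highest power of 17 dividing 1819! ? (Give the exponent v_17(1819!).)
v_17(1819!) = 113

Legendre's formula: v_p(n!) = Σ_{k ≥ 1} ⌊n / p^k⌋. For p = 17, n = 1819, the terms are:
  ⌊1819/17^1⌋ = ⌊1819/17⌋ = 107
  ⌊1819/17^2⌋ = ⌊1819/289⌋ = 6
(the next term ⌊1819/17^3⌋ = 0, terminating the sum). Summing: v_17(1819!) = 107 + 6 = 113.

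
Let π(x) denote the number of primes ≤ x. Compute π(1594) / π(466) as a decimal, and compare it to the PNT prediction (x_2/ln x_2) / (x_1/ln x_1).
π(1594)/π(466) = 250/90 ≈ 2.7778;  PNT prediction ≈ 2.8501.

π(466) = 90 and π(1594) = 250, so π(1594)/π(466) ≈ 2.7778. The PNT-predicted ratio is (1594/ln(1594)) / (466/ln(466)) ≈ 2.8501. The two agree to within a few percent, as expected.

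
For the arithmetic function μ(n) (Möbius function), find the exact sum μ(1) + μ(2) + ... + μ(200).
Σ_{n ≤ 200} μ(n) = -8

Compute μ(n) for each 1 ≤ n ≤ 200: μ(1) = 1, μ(2) = -1, μ(3) = -1, μ(4) = 0, μ(5) = -1, μ(6) = 1, μ(7) = -1, μ(8) = 0, μ(9) = 0, μ(10) = 1, μ(11) = -1, μ(12) = 0, μ(13) = -1, μ(14) = 1, μ(15) = 1, μ(16) = 0, μ(17) = -1, μ(18) = 0, μ(19) = -1, μ(20) = 0, μ(21) = 1, μ(22) = 1, μ(23) = -1, μ(24) = 0, μ(25) = 0, μ(26) = 1, μ(27) = 0, μ(28) = 0, μ(29) = -1, μ(30) = -1, μ(31) = -1, μ(32) = 0, μ(33) = 1, μ(34) = 1, μ(35) = 1, μ(36) = 0, μ(37) = -1, μ(38) = 1, μ(39) = 1, μ(40) = 0, μ(41) = -1, μ(42) = -1, μ(43) = -1, μ(44) = 0, μ(45) = 0, μ(46) = 1, μ(47) = -1, μ(48) = 0, μ(49) = 0, μ(50) = 0, μ(51) = 1, μ(52) = 0, μ(53) = -1, μ(54) = 0, μ(55) = 1, μ(56) = 0, μ(57) = 1, μ(58) = 1, μ(59) = -1, μ(60) = 0, μ(61) = -1, μ(62) = 1, μ(63) = 0, μ(64) = 0, μ(65) = 1, μ(66) = -1, μ(67) = -1, μ(68) = 0, μ(69) = 1, μ(70) = -1, μ(71) = -1, μ(72) = 0, μ(73) = -1, μ(74) = 1, μ(75) = 0, μ(76) = 0, μ(77) = 1, μ(78) = -1, μ(79) = -1, μ(80) = 0, μ(81) = 0, μ(82) = 1, μ(83) = -1, μ(84) = 0, μ(85) = 1, μ(86) = 1, μ(87) = 1, μ(88) = 0, μ(89) = -1, μ(90) = 0, μ(91) = 1, μ(92) = 0, μ(93) = 1, μ(94) = 1, μ(95) = 1, μ(96) = 0, μ(97) = -1, μ(98) = 0, μ(99) = 0, μ(100) = 0, μ(101) = -1, μ(102) = -1, μ(103) = -1, μ(104) = 0, μ(105) = -1, μ(106) = 1, μ(107) = -1, μ(108) = 0, μ(109) = -1, μ(110) = -1, μ(111) = 1, μ(112) = 0, μ(113) = -1, μ(114) = -1, μ(115) = 1, μ(116) = 0, μ(117) = 0, μ(118) = 1, μ(119) = 1, μ(120) = 0, μ(121) = 0, μ(122) = 1, μ(123) = 1, μ(124) = 0, μ(125) = 0, μ(126) = 0, μ(127) = -1, μ(128) = 0, μ(129) = 1, μ(130) = -1, μ(131) = -1, μ(132) = 0, μ(133) = 1, μ(134) = 1, μ(135) = 0, μ(136) = 0, μ(137) = -1, μ(138) = -1, μ(139) = -1, μ(140) = 0, μ(141) = 1, μ(142) = 1, μ(143) = 1, μ(144) = 0, μ(145) = 1, μ(146) = 1, μ(147) = 0, μ(148) = 0, μ(149) = -1, μ(150) = 0, μ(151) = -1, μ(152) = 0, μ(153) = 0, μ(154) = -1, μ(155) = 1, μ(156) = 0, μ(157) = -1, μ(158) = 1, μ(159) = 1, μ(160) = 0, μ(161) = 1, μ(162) = 0, μ(163) = -1, μ(164) = 0, μ(165) = -1, μ(166) = 1, μ(167) = -1, μ(168) = 0, μ(169) = 0, μ(170) = -1, μ(171) = 0, μ(172) = 0, μ(173) = -1, μ(174) = -1, μ(175) = 0, μ(176) = 0, μ(177) = 1, μ(178) = 1, μ(179) = -1, μ(180) = 0, μ(181) = -1, μ(182) = -1, μ(183) = 1, μ(184) = 0, μ(185) = 1, μ(186) = -1, μ(187) = 1, μ(188) = 0, μ(189) = 0, μ(190) = -1, μ(191) = -1, μ(192) = 0, μ(193) = -1, μ(194) = 1, μ(195) = -1, μ(196) = 0, μ(197) = -1, μ(198) = 0, μ(199) = -1, μ(200) = 0. Summing all 200 values: -8. (Mertens function M(x) = Σ_{n ≤ x} μ(n); on average M(x) should be small (PNT ⟺ M(x) = o(x)).)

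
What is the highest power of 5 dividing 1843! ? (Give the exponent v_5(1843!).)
v_5(1843!) = 457

Legendre's formula: v_p(n!) = Σ_{k ≥ 1} ⌊n / p^k⌋. For p = 5, n = 1843, the terms are:
  ⌊1843/5^1⌋ = ⌊1843/5⌋ = 368
  ⌊1843/5^2⌋ = ⌊1843/25⌋ = 73
  ⌊1843/5^3⌋ = ⌊1843/125⌋ = 14
  ⌊1843/5^4⌋ = ⌊1843/625⌋ = 2
(the next term ⌊1843/5^5⌋ = 0, terminating the sum). Summing: v_5(1843!) = 368 + 73 + 14 + 2 = 457.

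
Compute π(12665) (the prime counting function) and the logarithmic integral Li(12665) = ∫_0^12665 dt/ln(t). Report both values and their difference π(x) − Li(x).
π(12665) = 1513;  Li(12665) ≈ 1531.69;  π(x) − Li(x) ≈ -18.69.

Direct count of primes ≤ 12665 gives π(12665) = 1513. Numerical evaluation of the logarithmic integral gives Li(12665) ≈ 1531.69. The difference π(x) − Li(x) ≈ -18.69 is typically negative for small/moderate x (Li(x) overestimates), though Littlewood's theorem shows this sign changes infinitely often.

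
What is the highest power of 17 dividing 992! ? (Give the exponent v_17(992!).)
v_17(992!) = 61

Legendre's formula: v_p(n!) = Σ_{k ≥ 1} ⌊n / p^k⌋. For p = 17, n = 992, the terms are:
  ⌊992/17^1⌋ = ⌊992/17⌋ = 58
  ⌊992/17^2⌋ = ⌊992/289⌋ = 3
(the next term ⌊992/17^3⌋ = 0, terminating the sum). Summing: v_17(992!) = 58 + 3 = 61.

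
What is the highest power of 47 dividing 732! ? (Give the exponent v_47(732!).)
v_47(732!) = 15

Legendre's formula: v_p(n!) = Σ_{k ≥ 1} ⌊n / p^k⌋. For p = 47, n = 732, the terms are:
  ⌊732/47^1⌋ = ⌊732/47⌋ = 15
(the next term ⌊732/47^2⌋ = 0, terminating the sum). Summing: v_47(732!) = 15 = 15.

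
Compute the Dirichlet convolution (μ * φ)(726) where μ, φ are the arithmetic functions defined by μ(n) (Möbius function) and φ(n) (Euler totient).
(μ * φ)(726) = 0

Divisors of 726: [1, 2, 3, 6, 11, 22, 33, 66, 121, 242, 363, 726]. For each d | 726:
  d = 1: μ(1) · φ(726/1) = 1 · 220 = 220
  d = 2: μ(2) · φ(726/2) = -1 · 220 = -220
  d = 3: μ(3) · φ(726/3) = -1 · 110 = -110
  d = 6: μ(6) · φ(726/6) = 1 · 110 = 110
  d = 11: μ(11) · φ(726/11) = -1 · 20 = -20
  d = 22: μ(22) · φ(726/22) = 1 · 20 = 20
  d = 33: μ(33) · φ(726/33) = 1 · 10 = 10
  d = 66: μ(66) · φ(726/66) = -1 · 10 = -10
  d = 121: μ(121) · φ(726/121) = 0 · 2 = 0
  d = 242: μ(242) · φ(726/242) = 0 · 2 = 0
  d = 363: μ(363) · φ(726/363) = 0 · 1 = 0
  d = 726: μ(726) · φ(726/726) = 0 · 1 = 0
Summing: (μ * φ)(726) = 220 + -220 + -110 + 110 + -20 + 20 + 10 + -10 + 0 + 0 + 0 + 0 = 0.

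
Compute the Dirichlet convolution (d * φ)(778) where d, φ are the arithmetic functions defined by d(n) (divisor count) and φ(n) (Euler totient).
(d * φ)(778) = 1170

Divisors of 778: [1, 2, 389, 778]. For each d | 778:
  d = 1: d(1) · φ(778/1) = 1 · 388 = 388
  d = 2: d(2) · φ(778/2) = 2 · 388 = 776
  d = 389: d(389) · φ(778/389) = 2 · 1 = 2
  d = 778: d(778) · φ(778/778) = 4 · 1 = 4
Summing: (d * φ)(778) = 388 + 776 + 2 + 4 = 1170.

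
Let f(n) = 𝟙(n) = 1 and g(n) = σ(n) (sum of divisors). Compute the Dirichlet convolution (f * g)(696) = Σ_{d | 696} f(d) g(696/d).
(𝟙 * σ)(696) = 4030

Divisors of 696: [1, 2, 3, 4, 6, 8, 12, 24, 29, 58, 87, 116, 174, 232, 348, 696]. For each d | 696:
  d = 1: 𝟙(1) · σ(696/1) = 1 · 1800 = 1800
  d = 2: 𝟙(2) · σ(696/2) = 1 · 840 = 840
  d = 3: 𝟙(3) · σ(696/3) = 1 · 450 = 450
  d = 4: 𝟙(4) · σ(696/4) = 1 · 360 = 360
  d = 6: 𝟙(6) · σ(696/6) = 1 · 210 = 210
  d = 8: 𝟙(8) · σ(696/8) = 1 · 120 = 120
  d = 12: 𝟙(12) · σ(696/12) = 1 · 90 = 90
  d = 24: 𝟙(24) · σ(696/24) = 1 · 30 = 30
  d = 29: 𝟙(29) · σ(696/29) = 1 · 60 = 60
  d = 58: 𝟙(58) · σ(696/58) = 1 · 28 = 28
  d = 87: 𝟙(87) · σ(696/87) = 1 · 15 = 15
  d = 116: 𝟙(116) · σ(696/116) = 1 · 12 = 12
  d = 174: 𝟙(174) · σ(696/174) = 1 · 7 = 7
  d = 232: 𝟙(232) · σ(696/232) = 1 · 4 = 4
  d = 348: 𝟙(348) · σ(696/348) = 1 · 3 = 3
  d = 696: 𝟙(696) · σ(696/696) = 1 · 1 = 1
Summing: (𝟙 * σ)(696) = 1800 + 840 + 450 + 360 + 210 + 120 + 90 + 30 + 60 + 28 + 15 + 12 + 7 + 4 + 3 + 1 = 4030.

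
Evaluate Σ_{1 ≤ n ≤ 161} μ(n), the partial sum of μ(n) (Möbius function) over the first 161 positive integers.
Σ_{n ≤ 161} μ(n) = 1

Compute μ(n) for each 1 ≤ n ≤ 161: μ(1) = 1, μ(2) = -1, μ(3) = -1, μ(4) = 0, μ(5) = -1, μ(6) = 1, μ(7) = -1, μ(8) = 0, μ(9) = 0, μ(10) = 1, μ(11) = -1, μ(12) = 0, μ(13) = -1, μ(14) = 1, μ(15) = 1, μ(16) = 0, μ(17) = -1, μ(18) = 0, μ(19) = -1, μ(20) = 0, μ(21) = 1, μ(22) = 1, μ(23) = -1, μ(24) = 0, μ(25) = 0, μ(26) = 1, μ(27) = 0, μ(28) = 0, μ(29) = -1, μ(30) = -1, μ(31) = -1, μ(32) = 0, μ(33) = 1, μ(34) = 1, μ(35) = 1, μ(36) = 0, μ(37) = -1, μ(38) = 1, μ(39) = 1, μ(40) = 0, μ(41) = -1, μ(42) = -1, μ(43) = -1, μ(44) = 0, μ(45) = 0, μ(46) = 1, μ(47) = -1, μ(48) = 0, μ(49) = 0, μ(50) = 0, μ(51) = 1, μ(52) = 0, μ(53) = -1, μ(54) = 0, μ(55) = 1, μ(56) = 0, μ(57) = 1, μ(58) = 1, μ(59) = -1, μ(60) = 0, μ(61) = -1, μ(62) = 1, μ(63) = 0, μ(64) = 0, μ(65) = 1, μ(66) = -1, μ(67) = -1, μ(68) = 0, μ(69) = 1, μ(70) = -1, μ(71) = -1, μ(72) = 0, μ(73) = -1, μ(74) = 1, μ(75) = 0, μ(76) = 0, μ(77) = 1, μ(78) = -1, μ(79) = -1, μ(80) = 0, μ(81) = 0, μ(82) = 1, μ(83) = -1, μ(84) = 0, μ(85) = 1, μ(86) = 1, μ(87) = 1, μ(88) = 0, μ(89) = -1, μ(90) = 0, μ(91) = 1, μ(92) = 0, μ(93) = 1, μ(94) = 1, μ(95) = 1, μ(96) = 0, μ(97) = -1, μ(98) = 0, μ(99) = 0, μ(100) = 0, μ(101) = -1, μ(102) = -1, μ(103) = -1, μ(104) = 0, μ(105) = -1, μ(106) = 1, μ(107) = -1, μ(108) = 0, μ(109) = -1, μ(110) = -1, μ(111) = 1, μ(112) = 0, μ(113) = -1, μ(114) = -1, μ(115) = 1, μ(116) = 0, μ(117) = 0, μ(118) = 1, μ(119) = 1, μ(120) = 0, μ(121) = 0, μ(122) = 1, μ(123) = 1, μ(124) = 0, μ(125) = 0, μ(126) = 0, μ(127) = -1, μ(128) = 0, μ(129) = 1, μ(130) = -1, μ(131) = -1, μ(132) = 0, μ(133) = 1, μ(134) = 1, μ(135) = 0, μ(136) = 0, μ(137) = -1, μ(138) = -1, μ(139) = -1, μ(140) = 0, μ(141) = 1, μ(142) = 1, μ(143) = 1, μ(144) = 0, μ(145) = 1, μ(146) = 1, μ(147) = 0, μ(148) = 0, μ(149) = -1, μ(150) = 0, μ(151) = -1, μ(152) = 0, μ(153) = 0, μ(154) = -1, μ(155) = 1, μ(156) = 0, μ(157) = -1, μ(158) = 1, μ(159) = 1, μ(160) = 0, μ(161) = 1. Summing all 161 values: 1. (Mertens function M(x) = Σ_{n ≤ x} μ(n); on average M(x) should be small (PNT ⟺ M(x) = o(x)).)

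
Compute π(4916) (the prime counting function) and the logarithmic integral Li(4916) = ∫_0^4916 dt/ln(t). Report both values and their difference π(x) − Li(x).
π(4916) = 656;  Li(4916) ≈ 674.41;  π(x) − Li(x) ≈ -18.41.

Direct count of primes ≤ 4916 gives π(4916) = 656. Numerical evaluation of the logarithmic integral gives Li(4916) ≈ 674.41. The difference π(x) − Li(x) ≈ -18.41 is typically negative for small/moderate x (Li(x) overestimates), though Littlewood's theorem shows this sign changes infinitely often.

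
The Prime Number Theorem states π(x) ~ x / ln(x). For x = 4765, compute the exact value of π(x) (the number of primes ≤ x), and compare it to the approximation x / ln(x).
π(4765) = 641;  x/ln(x) ≈ 562.64;  relative error ≈ 12.23%.

Directly count primes up to 4765: π(4765) = 641. The PNT approximation gives 4765/ln(4765) ≈ 4765/8.46905 ≈ 562.64. Relative error (π(x) − x/ln(x)) / π(x) ≈ 12.23%; the approximation is known to undercount slightly (Li(x) is a better estimate).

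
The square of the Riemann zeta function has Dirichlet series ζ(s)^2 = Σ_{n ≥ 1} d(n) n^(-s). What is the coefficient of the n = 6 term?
d(6) = 4

ζ(s)^2 = (Σ 1/m^s)(Σ 1/k^s). The coefficient of 1/n^s in the product is the number of ordered pairs (m, k) with mk = n, which equals d(n). For n = 6, divisors are [1, 2, 3, 6], so d(6) = 4.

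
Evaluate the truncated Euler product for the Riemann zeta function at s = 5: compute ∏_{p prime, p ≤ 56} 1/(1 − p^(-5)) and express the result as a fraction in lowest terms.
∏ = 16271272514460981588256692497708850770212394550299268449499486458883457010851/15691809316785373562301814354101424660311534867697905028310662923501211484160

The primes p ≤ 56 are [2, 3, 5, 7, 11, 13, 17, 19, 23, 29, 31, 37, 41, 43, 47, 53]. For each prime, (1 − 1/p^5)^(-1) = p^5 / (p^5 − 1). The product is (1 − 1/2^5)^(-1), (1 − 1/3^5)^(-1), (1 − 1/5^5)^(-1), (1 − 1/7^5)^(-1), (1 − 1/11^5)^(-1), (1 − 1/13^5)^(-1), (1 − 1/17^5)^(-1), (1 − 1/19^5)^(-1), (1 − 1/23^5)^(-1), (1 − 1/29^5)^(-1), (1 − 1/31^5)^(-1), (1 − 1/37^5)^(-1), (1 − 1/41^5)^(-1), (1 − 1/43^5)^(-1), (1 − 1/47^5)^(-1), (1 − 1/53^5)^(-1) = ∏ p^5 / (p^5 − 1) = 16271272514460981588256692497708850770212394550299268449499486458883457010851/15691809316785373562301814354101424660311534867697905028310662923501211484160.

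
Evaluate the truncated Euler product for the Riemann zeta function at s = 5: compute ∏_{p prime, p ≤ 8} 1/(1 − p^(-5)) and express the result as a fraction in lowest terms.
∏ = 8508543750/8205616331

The primes p ≤ 8 are [2, 3, 5, 7]. For each prime, (1 − 1/p^5)^(-1) = p^5 / (p^5 − 1). The product is (1 − 1/2^5)^(-1), (1 − 1/3^5)^(-1), (1 − 1/5^5)^(-1), (1 − 1/7^5)^(-1) = ∏ p^5 / (p^5 − 1) = 8508543750/8205616331.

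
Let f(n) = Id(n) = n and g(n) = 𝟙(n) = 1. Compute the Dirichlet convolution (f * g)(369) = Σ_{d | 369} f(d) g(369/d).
(Id * 𝟙)(369) = 546

Divisors of 369: [1, 3, 9, 41, 123, 369]. For each d | 369:
  d = 1: Id(1) · 𝟙(369/1) = 1 · 1 = 1
  d = 3: Id(3) · 𝟙(369/3) = 3 · 1 = 3
  d = 9: Id(9) · 𝟙(369/9) = 9 · 1 = 9
  d = 41: Id(41) · 𝟙(369/41) = 41 · 1 = 41
  d = 123: Id(123) · 𝟙(369/123) = 123 · 1 = 123
  d = 369: Id(369) · 𝟙(369/369) = 369 · 1 = 369
Summing: (Id * 𝟙)(369) = 1 + 3 + 9 + 41 + 123 + 369 = 546.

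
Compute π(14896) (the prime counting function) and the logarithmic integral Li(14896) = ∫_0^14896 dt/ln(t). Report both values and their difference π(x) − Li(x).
π(14896) = 1745;  Li(14896) ≈ 1765.81;  π(x) − Li(x) ≈ -20.81.

Direct count of primes ≤ 14896 gives π(14896) = 1745. Numerical evaluation of the logarithmic integral gives Li(14896) ≈ 1765.81. The difference π(x) − Li(x) ≈ -20.81 is typically negative for small/moderate x (Li(x) overestimates), though Littlewood's theorem shows this sign changes infinitely often.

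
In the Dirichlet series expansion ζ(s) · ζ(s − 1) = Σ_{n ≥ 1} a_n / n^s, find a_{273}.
σ(273) = 448

In the product (Σ m^0/m^s)(Σ k / k^s) = Σ (Σ_{d | n} d) / n^s, the coefficient of 1/n^s is σ(n) = Σ_{d | n} d. For n = 273, divisors are [1, 3, 7, 13, 21, 39, 91, 273]; summing: σ(273) = 448.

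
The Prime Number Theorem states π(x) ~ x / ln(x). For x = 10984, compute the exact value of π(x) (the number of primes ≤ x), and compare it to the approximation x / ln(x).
π(10984) = 1333;  x/ln(x) ≈ 1180.54;  relative error ≈ 11.44%.

Directly count primes up to 10984: π(10984) = 1333. The PNT approximation gives 10984/ln(10984) ≈ 10984/9.30419 ≈ 1180.54. Relative error (π(x) − x/ln(x)) / π(x) ≈ 11.44%; the approximation is known to undercount slightly (Li(x) is a better estimate).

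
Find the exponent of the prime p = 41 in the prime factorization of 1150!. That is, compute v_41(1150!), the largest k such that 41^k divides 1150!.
v_41(1150!) = 28

Legendre's formula: v_p(n!) = Σ_{k ≥ 1} ⌊n / p^k⌋. For p = 41, n = 1150, the terms are:
  ⌊1150/41^1⌋ = ⌊1150/41⌋ = 28
(the next term ⌊1150/41^2⌋ = 0, terminating the sum). Summing: v_41(1150!) = 28 = 28.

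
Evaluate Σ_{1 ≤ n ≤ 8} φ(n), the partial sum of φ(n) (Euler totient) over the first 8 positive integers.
Σ_{n ≤ 8} φ(n) = 22

Compute φ(n) for each 1 ≤ n ≤ 8: φ(1) = 1, φ(2) = 1, φ(3) = 2, φ(4) = 2, φ(5) = 4, φ(6) = 2, φ(7) = 6, φ(8) = 4. Summing all 8 values: 22. (Average order: Σ_{n ≤ x} φ(n) ~ (3/π²) x². For x = 8, (3/π²)·8² ≈ 19.45.)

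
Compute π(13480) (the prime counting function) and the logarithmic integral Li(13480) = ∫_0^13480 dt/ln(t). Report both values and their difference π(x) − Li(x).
π(13480) = 1598;  Li(13480) ≈ 1617.68;  π(x) − Li(x) ≈ -19.68.

Direct count of primes ≤ 13480 gives π(13480) = 1598. Numerical evaluation of the logarithmic integral gives Li(13480) ≈ 1617.68. The difference π(x) − Li(x) ≈ -19.68 is typically negative for small/moderate x (Li(x) overestimates), though Littlewood's theorem shows this sign changes infinitely often.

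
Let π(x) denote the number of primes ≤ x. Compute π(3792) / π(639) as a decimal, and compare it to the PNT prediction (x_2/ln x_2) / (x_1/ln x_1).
π(3792)/π(639) = 526/115 ≈ 4.5739;  PNT prediction ≈ 4.6519.

π(639) = 115 and π(3792) = 526, so π(3792)/π(639) ≈ 4.5739. The PNT-predicted ratio is (3792/ln(3792)) / (639/ln(639)) ≈ 4.6519. The two agree to within a few percent, as expected.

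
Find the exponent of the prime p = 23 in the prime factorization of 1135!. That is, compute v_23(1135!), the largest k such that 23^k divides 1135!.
v_23(1135!) = 51

Legendre's formula: v_p(n!) = Σ_{k ≥ 1} ⌊n / p^k⌋. For p = 23, n = 1135, the terms are:
  ⌊1135/23^1⌋ = ⌊1135/23⌋ = 49
  ⌊1135/23^2⌋ = ⌊1135/529⌋ = 2
(the next term ⌊1135/23^3⌋ = 0, terminating the sum). Summing: v_23(1135!) = 49 + 2 = 51.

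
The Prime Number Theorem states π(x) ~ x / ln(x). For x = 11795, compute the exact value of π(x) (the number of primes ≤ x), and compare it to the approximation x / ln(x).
π(11795) = 1413;  x/ln(x) ≈ 1258.08;  relative error ≈ 10.96%.

Directly count primes up to 11795: π(11795) = 1413. The PNT approximation gives 11795/ln(11795) ≈ 11795/9.37543 ≈ 1258.08. Relative error (π(x) − x/ln(x)) / π(x) ≈ 10.96%; the approximation is known to undercount slightly (Li(x) is a better estimate).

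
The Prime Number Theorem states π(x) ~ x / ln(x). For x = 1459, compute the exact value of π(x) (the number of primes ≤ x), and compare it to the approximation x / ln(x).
π(1459) = 232;  x/ln(x) ≈ 200.26;  relative error ≈ 13.68%.

Directly count primes up to 1459: π(1459) = 232. The PNT approximation gives 1459/ln(1459) ≈ 1459/7.28551 ≈ 200.26. Relative error (π(x) − x/ln(x)) / π(x) ≈ 13.68%; the approximation is known to undercount slightly (Li(x) is a better estimate).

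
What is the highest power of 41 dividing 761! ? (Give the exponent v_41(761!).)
v_41(761!) = 18

Legendre's formula: v_p(n!) = Σ_{k ≥ 1} ⌊n / p^k⌋. For p = 41, n = 761, the terms are:
  ⌊761/41^1⌋ = ⌊761/41⌋ = 18
(the next term ⌊761/41^2⌋ = 0, terminating the sum). Summing: v_41(761!) = 18 = 18.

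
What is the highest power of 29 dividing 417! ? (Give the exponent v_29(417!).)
v_29(417!) = 14

Legendre's formula: v_p(n!) = Σ_{k ≥ 1} ⌊n / p^k⌋. For p = 29, n = 417, the terms are:
  ⌊417/29^1⌋ = ⌊417/29⌋ = 14
(the next term ⌊417/29^2⌋ = 0, terminating the sum). Summing: v_29(417!) = 14 = 14.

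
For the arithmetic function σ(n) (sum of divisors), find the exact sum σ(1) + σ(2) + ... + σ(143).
Σ_{n ≤ 143} σ(n) = 16783

Compute σ(n) for each 1 ≤ n ≤ 143: σ(1) = 1, σ(2) = 3, σ(3) = 4, σ(4) = 7, σ(5) = 6, σ(6) = 12, σ(7) = 8, σ(8) = 15, σ(9) = 13, σ(10) = 18, σ(11) = 12, σ(12) = 28, σ(13) = 14, σ(14) = 24, σ(15) = 24, σ(16) = 31, σ(17) = 18, σ(18) = 39, σ(19) = 20, σ(20) = 42, σ(21) = 32, σ(22) = 36, σ(23) = 24, σ(24) = 60, σ(25) = 31, σ(26) = 42, σ(27) = 40, σ(28) = 56, σ(29) = 30, σ(30) = 72, σ(31) = 32, σ(32) = 63, σ(33) = 48, σ(34) = 54, σ(35) = 48, σ(36) = 91, σ(37) = 38, σ(38) = 60, σ(39) = 56, σ(40) = 90, σ(41) = 42, σ(42) = 96, σ(43) = 44, σ(44) = 84, σ(45) = 78, σ(46) = 72, σ(47) = 48, σ(48) = 124, σ(49) = 57, σ(50) = 93, σ(51) = 72, σ(52) = 98, σ(53) = 54, σ(54) = 120, σ(55) = 72, σ(56) = 120, σ(57) = 80, σ(58) = 90, σ(59) = 60, σ(60) = 168, σ(61) = 62, σ(62) = 96, σ(63) = 104, σ(64) = 127, σ(65) = 84, σ(66) = 144, σ(67) = 68, σ(68) = 126, σ(69) = 96, σ(70) = 144, σ(71) = 72, σ(72) = 195, σ(73) = 74, σ(74) = 114, σ(75) = 124, σ(76) = 140, σ(77) = 96, σ(78) = 168, σ(79) = 80, σ(80) = 186, σ(81) = 121, σ(82) = 126, σ(83) = 84, σ(84) = 224, σ(85) = 108, σ(86) = 132, σ(87) = 120, σ(88) = 180, σ(89) = 90, σ(90) = 234, σ(91) = 112, σ(92) = 168, σ(93) = 128, σ(94) = 144, σ(95) = 120, σ(96) = 252, σ(97) = 98, σ(98) = 171, σ(99) = 156, σ(100) = 217, σ(101) = 102, σ(102) = 216, σ(103) = 104, σ(104) = 210, σ(105) = 192, σ(106) = 162, σ(107) = 108, σ(108) = 280, σ(109) = 110, σ(110) = 216, σ(111) = 152, σ(112) = 248, σ(113) = 114, σ(114) = 240, σ(115) = 144, σ(116) = 210, σ(117) = 182, σ(118) = 180, σ(119) = 144, σ(120) = 360, σ(121) = 133, σ(122) = 186, σ(123) = 168, σ(124) = 224, σ(125) = 156, σ(126) = 312, σ(127) = 128, σ(128) = 255, σ(129) = 176, σ(130) = 252, σ(131) = 132, σ(132) = 336, σ(133) = 160, σ(134) = 204, σ(135) = 240, σ(136) = 270, σ(137) = 138, σ(138) = 288, σ(139) = 140, σ(140) = 336, σ(141) = 192, σ(142) = 216, σ(143) = 168. Summing all 143 values: 16783. (Average order: Σ_{n ≤ x} σ(n) ~ (π²/12) x². For x = 143, (π²/12)·143² ≈ 16818.63.)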